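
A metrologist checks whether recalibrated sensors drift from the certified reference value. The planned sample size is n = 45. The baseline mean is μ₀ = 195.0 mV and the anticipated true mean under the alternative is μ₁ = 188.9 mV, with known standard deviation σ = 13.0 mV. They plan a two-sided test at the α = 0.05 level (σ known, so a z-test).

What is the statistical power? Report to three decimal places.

Standardized effect: d = |μ₁ − μ₀| / σ = |188.9 − 195.0| / 13.0 = 0.4692
Noncentrality parameter: δ = d·√n = 0.4692 × √45 = 3.1477
Critical value for a two-sided test at α = 0.05: z_{α/2} = 1.960.
Power = Φ(δ − 1.960) + Φ(−δ − 1.960) = Φ(1.188) + Φ(-5.108) = 0.8825 + 0.0000 = 0.8825.

Power ≈ 0.883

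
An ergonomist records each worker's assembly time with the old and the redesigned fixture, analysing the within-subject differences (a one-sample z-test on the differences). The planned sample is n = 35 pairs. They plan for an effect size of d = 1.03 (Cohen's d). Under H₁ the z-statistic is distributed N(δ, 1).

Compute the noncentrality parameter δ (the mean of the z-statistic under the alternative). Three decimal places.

δ = d·√n = 1.03 × √35 = 6.0936

δ ≈ 6.094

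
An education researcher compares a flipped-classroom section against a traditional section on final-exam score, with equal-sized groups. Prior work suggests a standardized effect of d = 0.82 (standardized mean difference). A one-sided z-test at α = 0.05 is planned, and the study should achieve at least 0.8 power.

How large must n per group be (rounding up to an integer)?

n = 19 per group

For power 0.8 need Φ(δ − z_{0.05}) = 0.8, so δ = z_{0.05} + z_{0.20} = 1.645 + 0.842 = 2.486.
δ = d·√(n/2) ⇒ n = 2(δ/d)² = 2 × (2.486 / 0.82)² = 18.39.
Round up to the next whole unit.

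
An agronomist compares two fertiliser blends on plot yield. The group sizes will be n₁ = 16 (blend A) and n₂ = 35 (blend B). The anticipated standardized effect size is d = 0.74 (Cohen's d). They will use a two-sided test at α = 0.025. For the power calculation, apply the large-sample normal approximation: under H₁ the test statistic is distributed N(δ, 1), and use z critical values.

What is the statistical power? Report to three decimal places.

Noncentrality parameter: δ = d / √(1/n₁ + 1/n₂) = 0.74 / √(1/16 + 1/35) = 2.4521
Critical value for a two-sided test at α = 0.025: z_{α/2} = 2.241.
Power = Φ(δ − 2.241) + Φ(−δ − 2.241) = Φ(0.211) + Φ(-4.694) = 0.5834 + 0.0000 = 0.5834.

Power ≈ 0.583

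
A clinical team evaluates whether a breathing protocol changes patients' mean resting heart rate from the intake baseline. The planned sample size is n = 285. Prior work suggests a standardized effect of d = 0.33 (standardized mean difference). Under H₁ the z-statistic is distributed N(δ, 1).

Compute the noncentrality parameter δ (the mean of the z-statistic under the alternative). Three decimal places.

δ ≈ 5.571

δ = d·√n = 0.33 × √285 = 5.5710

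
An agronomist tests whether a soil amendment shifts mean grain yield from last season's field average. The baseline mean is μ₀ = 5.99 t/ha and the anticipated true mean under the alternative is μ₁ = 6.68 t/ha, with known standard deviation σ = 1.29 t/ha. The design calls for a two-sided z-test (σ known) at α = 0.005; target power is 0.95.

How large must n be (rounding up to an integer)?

Standardized effect: d = |μ₁ − μ₀| / σ = |6.68 − 5.99| / 1.29 = 0.5349
Set Φ(δ − 2.807) = 0.95; then δ − 2.807 = Φ⁻¹(0.95) = 1.645, giving δ = 4.452.
(The Φ(−δ − z_{α/2}) term is vanishingly small for δ > 0 and is dropped in the standard sample-size formula.)
δ = d·√n ⇒ n = (δ/d)² = (4.452 / 0.5349)² = 69.27.
Rounding up, n = 70.

n = 70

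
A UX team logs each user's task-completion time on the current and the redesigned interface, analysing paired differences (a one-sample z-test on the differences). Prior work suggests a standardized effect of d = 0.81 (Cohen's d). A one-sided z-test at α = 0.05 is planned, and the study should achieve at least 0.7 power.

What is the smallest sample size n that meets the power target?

n = 8

For power 0.7 need Φ(δ − z_{0.05}) = 0.7, so δ = z_{0.05} + z_{0.30} = 1.645 + 0.524 = 2.169.
δ = d·√n ⇒ n = (δ/d)² = (2.169 / 0.81)² = 7.17.
Round up to the next whole unit.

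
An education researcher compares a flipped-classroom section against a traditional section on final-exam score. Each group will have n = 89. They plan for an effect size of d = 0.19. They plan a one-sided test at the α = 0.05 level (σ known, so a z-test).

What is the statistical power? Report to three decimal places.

Power ≈ 0.353

Noncentrality parameter: δ = d·√(n/2) = 0.19 × √(89/2) = 1.2675
Critical value for a one-sided test at α = 0.05: z_α = 1.645.
Power = Φ(δ − 1.645) = Φ(-0.377) = 0.3529.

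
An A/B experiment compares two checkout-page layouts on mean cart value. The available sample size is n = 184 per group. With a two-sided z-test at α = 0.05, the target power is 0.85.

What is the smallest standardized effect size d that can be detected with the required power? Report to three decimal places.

d ≈ 0.312

Need Φ(δ − 1.960) = 0.85, so δ = 1.960 + 1.036 = 2.996.
(The second rejection-region term Φ(−δ − z_{α/2}) is negligible and dropped.)
δ = d·√(n/2) ⇒ d = δ/√(n/2) = 2.996/√(184/2) = 0.3124.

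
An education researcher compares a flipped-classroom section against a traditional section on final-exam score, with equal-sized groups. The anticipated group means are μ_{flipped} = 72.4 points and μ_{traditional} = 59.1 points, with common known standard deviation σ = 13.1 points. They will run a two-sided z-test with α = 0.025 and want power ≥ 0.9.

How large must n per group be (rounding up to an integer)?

n = 25 per group

Standardized effect: d = |μ_{flipped} − μ_{traditional}| / σ = |72.4 − 59.1| / 13.1 = 1.0153
Set Φ(δ − 2.241) = 0.9; then δ − 2.241 = Φ⁻¹(0.9) = 1.282, giving δ = 3.523.
(Ignoring the negligible lower-tail rejection probability gives the usual closed-form inversion.)
δ = d·√(n/2) ⇒ n = 2(δ/d)² = 2 × (3.523 / 1.0153)² = 24.08.
Round up to the next whole unit.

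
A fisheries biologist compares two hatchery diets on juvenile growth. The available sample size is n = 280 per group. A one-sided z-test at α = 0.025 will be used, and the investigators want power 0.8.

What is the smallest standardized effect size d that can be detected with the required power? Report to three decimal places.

Required noncentrality: δ = z_{0.025} + z_{0.20} = 1.960 + 0.842 = 2.802.
δ = d·√(n/2) ⇒ d = δ/√(n/2) = 2.802/√(280/2) = 0.2368.

d ≈ 0.237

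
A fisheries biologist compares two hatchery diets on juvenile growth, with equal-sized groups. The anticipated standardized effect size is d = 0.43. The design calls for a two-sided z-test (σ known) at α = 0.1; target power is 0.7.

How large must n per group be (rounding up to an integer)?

n = 51 per group

Set Φ(δ − 1.645) = 0.7; then δ − 1.645 = Φ⁻¹(0.7) = 0.524, giving δ = 2.169.
(Ignoring the negligible lower-tail rejection probability gives the usual closed-form inversion.)
δ = d·√(n/2) ⇒ n = 2(δ/d)² = 2 × (2.169 / 0.43)² = 50.90.
Rounding up, n = 51 per group.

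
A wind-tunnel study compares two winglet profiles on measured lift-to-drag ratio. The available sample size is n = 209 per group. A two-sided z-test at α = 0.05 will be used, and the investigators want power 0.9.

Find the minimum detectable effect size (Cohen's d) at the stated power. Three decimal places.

Need Φ(δ − 1.960) = 0.9, so δ = 1.960 + 1.282 = 3.242.
(Lower-tail contribution to power is negligible for δ > 0.)
δ = d·√(n/2) ⇒ d = δ/√(n/2) = 3.242/√(209/2) = 0.3171.

d ≈ 0.317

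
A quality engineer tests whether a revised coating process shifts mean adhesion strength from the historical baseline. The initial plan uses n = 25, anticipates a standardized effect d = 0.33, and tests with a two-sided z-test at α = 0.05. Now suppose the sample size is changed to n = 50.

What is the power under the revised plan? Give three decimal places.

Power ≈ 0.646

With n = 50: δ = d·√n = 0.33 × √50 = 2.3335. Critical value z_{0.025} = 1.960.
Revised power = Φ(δ − 1.960) + Φ(−δ − 1.960) = Φ(0.373) + Φ(-4.293) = 0.6456 + 0.0000 = 0.6456.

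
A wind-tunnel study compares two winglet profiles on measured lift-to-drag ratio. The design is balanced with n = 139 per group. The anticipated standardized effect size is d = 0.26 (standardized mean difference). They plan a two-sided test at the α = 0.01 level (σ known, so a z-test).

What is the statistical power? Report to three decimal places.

Noncentrality parameter: δ = d·√(n/2) = 0.26 × √(139/2) = 2.1675
Two-sided α = 0.01 → critical value z_{0.005} = 2.576.
Power = Φ(δ − 2.576) + Φ(−δ − 2.576) = Φ(-0.408) + Φ(-4.743) = 0.3415 + 0.0000 = 0.3415.

Power ≈ 0.342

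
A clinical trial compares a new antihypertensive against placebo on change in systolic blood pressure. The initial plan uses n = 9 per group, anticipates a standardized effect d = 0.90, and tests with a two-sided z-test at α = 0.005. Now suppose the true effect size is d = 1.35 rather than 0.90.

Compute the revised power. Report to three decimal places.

With d = 1.35: δ = d·√(n/2) = 1.35 × √(9/2) = 2.8638. Critical value z_{0.0025} = 2.807.
Revised power = Φ(δ − 2.807) + Φ(−δ − 2.807) = Φ(0.057) + Φ(-5.671) = 0.5226 + 0.0000 = 0.5226.

Power ≈ 0.523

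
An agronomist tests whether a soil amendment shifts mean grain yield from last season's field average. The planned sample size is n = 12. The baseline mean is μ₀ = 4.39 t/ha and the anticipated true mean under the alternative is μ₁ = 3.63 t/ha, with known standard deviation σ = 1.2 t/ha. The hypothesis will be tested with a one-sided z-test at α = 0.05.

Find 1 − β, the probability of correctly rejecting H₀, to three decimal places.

Power ≈ 0.709

Standardized effect: d = |μ₁ − μ₀| / σ = |3.63 − 4.39| / 1.2 = 0.6333
Noncentrality parameter: δ = d·√n = 0.6333 × √12 = 2.1939
One-sided α = 0.05 → critical value z_{0.05} = 1.645.
Power = Φ(δ − 1.645) = Φ(0.549) = 0.7085.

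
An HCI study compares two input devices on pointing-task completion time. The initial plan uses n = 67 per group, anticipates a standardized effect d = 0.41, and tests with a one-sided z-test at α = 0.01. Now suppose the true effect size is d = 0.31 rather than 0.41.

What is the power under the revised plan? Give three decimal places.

With d = 0.31: δ = d·√(n/2) = 0.31 × √(67/2) = 1.7943. Critical value z_{0.01} = 2.326.
Revised power = Φ(δ − 2.326) = Φ(-0.532) = 0.2973.

Power ≈ 0.297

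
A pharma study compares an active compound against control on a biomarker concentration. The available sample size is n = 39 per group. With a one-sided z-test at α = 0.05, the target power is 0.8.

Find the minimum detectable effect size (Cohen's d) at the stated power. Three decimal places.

d ≈ 0.563

Need Φ(δ − 1.645) = 0.8, so δ = 1.645 + 0.842 = 2.486.
δ = d·√(n/2) ⇒ d = δ/√(n/2) = 2.486/√(39/2) = 0.5631.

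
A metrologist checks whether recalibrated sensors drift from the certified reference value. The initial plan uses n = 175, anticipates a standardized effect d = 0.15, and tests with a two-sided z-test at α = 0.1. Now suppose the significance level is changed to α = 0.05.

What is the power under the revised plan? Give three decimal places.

Power ≈ 0.510

δ = d·√n = 0.15 × √175 = 1.9843 (unchanged). New critical value: z_{0.025} = 1.960.
Revised power = Φ(δ − 1.960) + Φ(−δ − 1.960) = Φ(0.024) + Φ(-3.944) = 0.5097 + 0.0000 = 0.5098.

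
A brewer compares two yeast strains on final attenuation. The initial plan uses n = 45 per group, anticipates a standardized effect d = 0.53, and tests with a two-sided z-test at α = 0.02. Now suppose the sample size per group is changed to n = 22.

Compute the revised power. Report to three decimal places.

With n = 22 per group: δ = d·√(n/2) = 0.53 × √(22/2) = 1.7578. Critical value z_{0.01} = 2.326.
Revised power = Φ(δ − 2.326) + Φ(−δ − 2.326) = Φ(-0.569) + Φ(-4.084) = 0.2848 + 0.0000 = 0.2849.

Power ≈ 0.285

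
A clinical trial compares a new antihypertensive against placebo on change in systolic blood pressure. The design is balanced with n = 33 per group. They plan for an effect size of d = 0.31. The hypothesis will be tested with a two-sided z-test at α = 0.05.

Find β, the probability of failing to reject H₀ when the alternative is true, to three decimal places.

Noncentrality parameter: δ = d·√(n/2) = 0.31 × √(33/2) = 1.2592
Two-sided α = 0.05 → critical value z_{0.025} = 1.960.
Power = Φ(δ − 1.960) + Φ(−δ − 1.960) = Φ(-0.701) + Φ(-3.219) = 0.2417 + 0.0006 = 0.2424.
Type II error: β = 1 − power = 1 − 0.2424 = 0.7576.

β ≈ 0.758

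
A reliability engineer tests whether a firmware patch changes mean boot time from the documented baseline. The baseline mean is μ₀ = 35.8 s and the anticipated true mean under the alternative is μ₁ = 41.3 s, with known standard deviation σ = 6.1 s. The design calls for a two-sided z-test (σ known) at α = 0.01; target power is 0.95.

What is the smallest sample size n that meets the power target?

n = 22

Standardized effect: d = |μ₁ − μ₀| / σ = |41.3 − 35.8| / 6.1 = 0.9016
For power 0.95 need Φ(δ − z_{0.005}) = 0.95, so δ = z_{0.005} + z_{0.05} = 2.576 + 1.645 = 4.221.
(The Φ(−δ − z_{α/2}) term is vanishingly small for δ > 0 and is dropped in the standard sample-size formula.)
δ = d·√n ⇒ n = (δ/d)² = (4.221 / 0.9016)² = 21.91.
Round up to the next whole unit.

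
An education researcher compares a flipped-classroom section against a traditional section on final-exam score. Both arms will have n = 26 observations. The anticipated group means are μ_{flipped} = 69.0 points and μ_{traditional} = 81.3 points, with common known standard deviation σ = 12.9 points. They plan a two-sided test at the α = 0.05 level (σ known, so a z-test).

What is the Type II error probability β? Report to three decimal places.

β ≈ 0.070

Standardized effect: d = |μ_{flipped} − μ_{traditional}| / σ = |69.0 − 81.3| / 12.9 = 0.9535
Noncentrality parameter: λ = d·√(n/2) = 0.9535 × √(26/2) = 3.4379
Critical value for a two-sided test at α = 0.05: z_{α/2} = 1.960.
Power = Φ(λ − 1.960) + Φ(−λ − 1.960) = Φ(1.478) + Φ(-5.398) = 0.9303 + 0.0000 = 0.9303.
Type II error: β = 1 − power = 1 − 0.9303 = 0.0697.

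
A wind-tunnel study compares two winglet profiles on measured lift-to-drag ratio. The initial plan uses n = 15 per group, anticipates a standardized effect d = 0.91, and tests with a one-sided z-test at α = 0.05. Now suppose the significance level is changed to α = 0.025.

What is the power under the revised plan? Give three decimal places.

Power ≈ 0.703

δ = d·√(n/2) = 0.91 × √(15/2) = 2.4921 (unchanged). New critical value: z_{0.025} = 1.960.
Revised power = Φ(δ − 1.960) = Φ(0.532) = 0.7027.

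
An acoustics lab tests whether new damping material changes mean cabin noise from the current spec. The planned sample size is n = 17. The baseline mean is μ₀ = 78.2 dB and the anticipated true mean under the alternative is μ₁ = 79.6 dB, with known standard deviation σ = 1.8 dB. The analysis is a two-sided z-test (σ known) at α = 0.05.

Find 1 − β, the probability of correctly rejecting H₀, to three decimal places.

Standardized effect: d = |μ₁ − μ₀| / σ = |79.6 − 78.2| / 1.8 = 0.7778
Noncentrality parameter: δ = d·√n = 0.7778 × √17 = 3.2069
Critical value for a two-sided test at α = 0.05: z_{α/2} = 1.960.
Power = Φ(δ − 1.960) + Φ(−δ − 1.960) = Φ(1.247) + Φ(-5.167) = 0.8938 + 0.0000 = 0.8938.

Power ≈ 0.894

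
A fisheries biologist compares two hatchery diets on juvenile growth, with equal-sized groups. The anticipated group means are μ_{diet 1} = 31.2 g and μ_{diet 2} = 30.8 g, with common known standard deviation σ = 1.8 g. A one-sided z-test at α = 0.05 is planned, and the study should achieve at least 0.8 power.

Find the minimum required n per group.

n = 251 per group

Standardized effect: d = |μ_{diet 1} − μ_{diet 2}| / σ = |31.2 − 30.8| / 1.8 = 0.2222
Set Φ(δ − 1.645) = 0.8; then δ − 1.645 = Φ⁻¹(0.8) = 0.842, giving δ = 2.486.
δ = d·√(n/2) ⇒ n = 2(δ/d)² = 2 × (2.486 / 0.2222)² = 250.39.
Rounding up, n = 251 per group.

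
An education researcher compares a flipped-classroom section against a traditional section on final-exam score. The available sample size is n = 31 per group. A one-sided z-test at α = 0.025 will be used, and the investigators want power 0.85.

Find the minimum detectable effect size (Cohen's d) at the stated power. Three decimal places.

Need Φ(δ − 1.960) = 0.85, so δ = 1.960 + 1.036 = 2.996.
δ = d·√(n/2) ⇒ d = δ/√(n/2) = 2.996/√(31/2) = 0.7611.

d ≈ 0.761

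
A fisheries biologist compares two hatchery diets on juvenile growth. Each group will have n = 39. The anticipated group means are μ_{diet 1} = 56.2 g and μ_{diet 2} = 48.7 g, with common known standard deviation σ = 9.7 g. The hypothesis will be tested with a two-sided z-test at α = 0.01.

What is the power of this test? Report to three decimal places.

Power ≈ 0.799

Standardized effect: d = |μ_{diet 1} − μ_{diet 2}| / σ = |56.2 − 48.7| / 9.7 = 0.7732
Noncentrality parameter: δ = d·√(n/2) = 0.7732 × √(39/2) = 3.4143
Two-sided α = 0.01 → critical value z_{0.005} = 2.576.
Power = Φ(δ − 2.576) + Φ(−δ − 2.576) = Φ(0.839) + Φ(-5.990) = 0.7991 + 0.0000 = 0.7991.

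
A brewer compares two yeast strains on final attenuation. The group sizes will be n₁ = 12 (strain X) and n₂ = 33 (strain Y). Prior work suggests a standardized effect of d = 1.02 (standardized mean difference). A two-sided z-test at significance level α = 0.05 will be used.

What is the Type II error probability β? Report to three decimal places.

β ≈ 0.143

Noncentrality parameter: δ = d / √(1/n₁ + 1/n₂) = 1.02 / √(1/12 + 1/33) = 3.0258
Critical value for a two-sided test at α = 0.05: z_{α/2} = 1.960.
Power = Φ(δ − 1.960) + Φ(−δ − 1.960) = Φ(1.066) + Φ(-4.986) = 0.8568 + 0.0000 = 0.8568.
Type II error: β = 1 − power = 1 − 0.8568 = 0.1432.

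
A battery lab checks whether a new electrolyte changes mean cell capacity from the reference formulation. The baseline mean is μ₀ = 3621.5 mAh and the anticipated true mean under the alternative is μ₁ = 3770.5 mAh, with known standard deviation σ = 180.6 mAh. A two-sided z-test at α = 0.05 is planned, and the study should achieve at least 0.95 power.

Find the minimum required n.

Standardized effect: d = |μ₁ − μ₀| / σ = |3770.5 − 3621.5| / 180.6 = 0.8250
Set Φ(δ − 1.960) = 0.95; then δ − 1.960 = Φ⁻¹(0.95) = 1.645, giving δ = 3.605.
(The Φ(−δ − z_{α/2}) term is vanishingly small for δ > 0 and is dropped in the standard sample-size formula.)
δ = d·√n ⇒ n = (δ/d)² = (3.605 / 0.8250)² = 19.09.
Rounding up, n = 20.

n = 20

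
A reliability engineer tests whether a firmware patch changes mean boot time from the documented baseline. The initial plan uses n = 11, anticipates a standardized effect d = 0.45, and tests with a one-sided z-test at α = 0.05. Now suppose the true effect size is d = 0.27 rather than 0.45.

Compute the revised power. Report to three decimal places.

With d = 0.27: δ = d·√n = 0.27 × √11 = 0.8955. Critical value z_{0.05} = 1.645.
Revised power = Φ(δ − 1.645) = Φ(-0.749) = 0.2268.

Power ≈ 0.227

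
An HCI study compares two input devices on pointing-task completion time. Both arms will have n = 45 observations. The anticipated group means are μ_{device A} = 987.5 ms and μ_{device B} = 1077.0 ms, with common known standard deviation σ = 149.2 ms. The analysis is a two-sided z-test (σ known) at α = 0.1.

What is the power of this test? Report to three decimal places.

Power ≈ 0.885

Standardized effect: d = |μ_{device A} − μ_{device B}| / σ = |987.5 − 1077.0| / 149.2 = 0.5999
Noncentrality parameter: δ = d·√(n/2) = 0.5999 × √(45/2) = 2.8454
Two-sided α = 0.1 → critical value z_{0.05} = 1.645.
Power = Φ(δ − 1.645) + Φ(−δ − 1.645) = Φ(1.201) + Φ(-4.490) = 0.8850 + 0.0000 = 0.8850.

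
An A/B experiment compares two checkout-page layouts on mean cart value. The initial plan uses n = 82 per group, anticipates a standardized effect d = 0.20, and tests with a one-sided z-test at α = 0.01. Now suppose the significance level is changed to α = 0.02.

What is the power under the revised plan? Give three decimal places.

Power ≈ 0.220

δ = d·√(n/2) = 0.20 × √(82/2) = 1.2806 (unchanged). New critical value: z_{0.02} = 2.054.
Revised power = Φ(δ − 2.054) = Φ(-0.773) = 0.2197.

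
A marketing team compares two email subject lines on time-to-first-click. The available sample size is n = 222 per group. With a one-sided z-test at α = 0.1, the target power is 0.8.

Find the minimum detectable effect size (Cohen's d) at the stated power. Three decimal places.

Need Φ(δ − 1.282) = 0.8, so δ = 1.282 + 0.842 = 2.123.
δ = d·√(n/2) ⇒ d = δ/√(n/2) = 2.123/√(222/2) = 0.2015.

d ≈ 0.202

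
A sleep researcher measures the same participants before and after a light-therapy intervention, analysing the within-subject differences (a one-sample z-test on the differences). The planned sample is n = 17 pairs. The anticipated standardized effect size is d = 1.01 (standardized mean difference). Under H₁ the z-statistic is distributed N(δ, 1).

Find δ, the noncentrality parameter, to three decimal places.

δ ≈ 4.164

δ = d·√n = 1.01 × √17 = 4.1643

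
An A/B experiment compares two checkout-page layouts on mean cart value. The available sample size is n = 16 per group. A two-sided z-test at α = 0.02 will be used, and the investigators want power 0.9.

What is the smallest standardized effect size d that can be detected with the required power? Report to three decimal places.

d ≈ 1.276

Required noncentrality: δ = z_{0.01} + z_{0.10} = 2.326 + 1.282 = 3.608.
(The second rejection-region term Φ(−δ − z_{α/2}) is negligible and dropped.)
δ = d·√(n/2) ⇒ d = δ/√(n/2) = 3.608/√(16/2) = 1.2756.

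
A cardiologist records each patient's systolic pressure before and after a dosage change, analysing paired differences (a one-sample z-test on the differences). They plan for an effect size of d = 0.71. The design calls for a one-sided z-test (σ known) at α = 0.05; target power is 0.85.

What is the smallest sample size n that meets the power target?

n = 15

For power 0.85 need Φ(δ − z_{0.05}) = 0.85, so δ = z_{0.05} + z_{0.15} = 1.645 + 1.036 = 2.681.
δ = d·√n ⇒ n = (δ/d)² = (2.681 / 0.71)² = 14.26.
Round up to the next whole unit.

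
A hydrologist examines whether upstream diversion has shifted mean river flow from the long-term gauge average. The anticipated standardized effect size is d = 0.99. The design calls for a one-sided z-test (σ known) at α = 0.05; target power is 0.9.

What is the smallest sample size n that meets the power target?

n = 9

Set Φ(δ − 1.645) = 0.9; then δ − 1.645 = Φ⁻¹(0.9) = 1.282, giving δ = 2.926.
δ = d·√n ⇒ n = (δ/d)² = (2.926 / 0.99)² = 8.74.
Rounding up, n = 9.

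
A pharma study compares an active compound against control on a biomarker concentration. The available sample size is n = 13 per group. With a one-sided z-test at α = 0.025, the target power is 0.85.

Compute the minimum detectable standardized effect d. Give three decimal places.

d ≈ 1.175

Need Φ(δ − 1.960) = 0.85, so δ = 1.960 + 1.036 = 2.996.
δ = d·√(n/2) ⇒ d = δ/√(n/2) = 2.996/√(13/2) = 1.1753.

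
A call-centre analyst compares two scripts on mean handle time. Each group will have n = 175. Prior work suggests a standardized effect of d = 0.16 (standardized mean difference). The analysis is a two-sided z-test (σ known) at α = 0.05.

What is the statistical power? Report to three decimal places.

Noncentrality parameter: δ = d·√(n/2) = 0.16 × √(175/2) = 1.4967
Two-sided α = 0.05 → critical value z_{0.025} = 1.960.
Power = Φ(δ − 1.960) + Φ(−δ − 1.960) = Φ(-0.463) + Φ(-3.457) = 0.3216 + 0.0003 = 0.3218.

Power ≈ 0.322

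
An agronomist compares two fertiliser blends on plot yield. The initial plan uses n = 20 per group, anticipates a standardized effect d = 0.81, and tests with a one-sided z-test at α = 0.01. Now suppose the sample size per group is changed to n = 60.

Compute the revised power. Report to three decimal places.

With n = 60 per group: δ = d·√(n/2) = 0.81 × √(60/2) = 4.4366. Critical value z_{0.01} = 2.326.
Revised power = P(Z > 2.326 − δ) = Φ(2.110) = 0.9826.

Power ≈ 0.983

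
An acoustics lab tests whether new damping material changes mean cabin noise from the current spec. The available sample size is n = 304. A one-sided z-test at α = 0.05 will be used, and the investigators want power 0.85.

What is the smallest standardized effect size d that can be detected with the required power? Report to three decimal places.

Need Φ(δ − 1.645) = 0.85, so δ = 1.645 + 1.036 = 2.681.
δ = d·√n ⇒ d = δ/√n = 2.681/√304 = 0.1538.

d ≈ 0.154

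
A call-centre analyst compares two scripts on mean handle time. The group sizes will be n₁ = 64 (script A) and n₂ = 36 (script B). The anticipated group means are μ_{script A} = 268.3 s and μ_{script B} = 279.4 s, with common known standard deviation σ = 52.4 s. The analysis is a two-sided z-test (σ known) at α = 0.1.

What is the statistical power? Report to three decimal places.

Power ≈ 0.269

Standardized effect: d = |μ_{script A} − μ_{script B}| / σ = |268.3 − 279.4| / 52.4 = 0.2118
Noncentrality parameter: δ = d / √(1/n₁ + 1/n₂) = 0.2118 / √(1/64 + 1/36) = 1.0168
Two-sided α = 0.1 → critical value z_{0.05} = 1.645.
Power = Φ(δ − 1.645) + Φ(−δ − 1.645) = Φ(-0.628) + Φ(-2.662) = 0.2650 + 0.0039 = 0.2689.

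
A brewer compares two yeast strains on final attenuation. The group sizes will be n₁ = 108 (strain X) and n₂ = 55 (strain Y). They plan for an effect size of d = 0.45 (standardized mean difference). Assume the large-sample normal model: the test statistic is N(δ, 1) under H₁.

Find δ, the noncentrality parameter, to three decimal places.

δ ≈ 2.717

The noncentrality parameter scales effect size by the design's sample-size factor: δ = d / √(1/n₁ + 1/n₂) = 0.45 / √(1/108 + 1/55) = 2.7165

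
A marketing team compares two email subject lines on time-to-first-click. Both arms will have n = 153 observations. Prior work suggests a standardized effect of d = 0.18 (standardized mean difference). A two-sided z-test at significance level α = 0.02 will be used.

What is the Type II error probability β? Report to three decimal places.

β ≈ 0.774

Noncentrality parameter: λ = d·√(n/2) = 0.18 × √(153/2) = 1.5744
Critical value for a two-sided test at α = 0.02: z_{α/2} = 2.326.
Power = Φ(λ − 2.326) + Φ(−λ − 2.326) = Φ(-0.752) + Φ(-3.901) = 0.2260 + 0.0000 = 0.2261.
Type II error: β = 1 − power = 1 − 0.2261 = 0.7739.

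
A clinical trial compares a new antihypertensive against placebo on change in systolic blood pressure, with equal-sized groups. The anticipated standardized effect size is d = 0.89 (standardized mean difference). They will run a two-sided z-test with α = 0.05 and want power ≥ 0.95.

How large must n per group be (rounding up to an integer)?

Set Φ(δ − 1.960) = 0.95; then δ − 1.960 = Φ⁻¹(0.95) = 1.645, giving δ = 3.605.
(Ignoring the negligible lower-tail rejection probability gives the usual closed-form inversion.)
δ = d·√(n/2) ⇒ n = 2(δ/d)² = 2 × (3.605 / 0.89)² = 32.81.
Round up to the next whole unit.

n = 33 per group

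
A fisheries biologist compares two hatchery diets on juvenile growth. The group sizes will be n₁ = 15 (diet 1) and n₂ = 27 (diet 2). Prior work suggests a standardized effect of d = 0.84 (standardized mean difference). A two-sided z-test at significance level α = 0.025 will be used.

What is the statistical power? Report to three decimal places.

Power ≈ 0.643

Noncentrality parameter: δ = d / √(1/n₁ + 1/n₂) = 0.84 / √(1/15 + 1/27) = 2.6084
Critical value for a two-sided test at α = 0.025: z_{α/2} = 2.241.
Power = Φ(δ − 2.241) + Φ(−δ − 2.241) = Φ(0.367) + Φ(-4.850) = 0.6432 + 0.0000 = 0.6432.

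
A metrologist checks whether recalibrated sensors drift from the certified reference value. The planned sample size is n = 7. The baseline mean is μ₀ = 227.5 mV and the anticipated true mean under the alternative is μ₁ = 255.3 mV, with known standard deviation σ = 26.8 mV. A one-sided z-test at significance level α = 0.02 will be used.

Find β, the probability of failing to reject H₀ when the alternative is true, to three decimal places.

Standardized effect: d = |μ₁ − μ₀| / σ = |255.3 − 227.5| / 26.8 = 1.0373
Noncentrality parameter: δ = d·√n = 1.0373 × √7 = 2.7445
Critical value for a one-sided test at α = 0.02: z_α = 2.054.
Power = Φ(δ − 2.054) = Φ(0.691) = 0.7551.
Type II error: β = 1 − power = 1 − 0.7551 = 0.2449.

β ≈ 0.245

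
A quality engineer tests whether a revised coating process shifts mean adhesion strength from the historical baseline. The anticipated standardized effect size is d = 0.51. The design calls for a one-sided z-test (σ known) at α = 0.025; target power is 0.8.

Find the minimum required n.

n = 31

Set Φ(δ − 1.960) = 0.8; then δ − 1.960 = Φ⁻¹(0.8) = 0.842, giving δ = 2.802.
δ = d·√n ⇒ n = (δ/d)² = (2.802 / 0.51)² = 30.18.
Rounding up, n = 31.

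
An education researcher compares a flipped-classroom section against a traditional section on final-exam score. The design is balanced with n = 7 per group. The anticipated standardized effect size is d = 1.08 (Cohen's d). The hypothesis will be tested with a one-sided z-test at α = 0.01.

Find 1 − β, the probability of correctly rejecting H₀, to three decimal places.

Power ≈ 0.380

Noncentrality parameter: δ = d·√(n/2) = 1.08 × √(7/2) = 2.0205
Critical value for a one-sided test at α = 0.01: z_α = 2.326.
Power = Φ(δ − 2.326) = Φ(-0.306) = 0.3799.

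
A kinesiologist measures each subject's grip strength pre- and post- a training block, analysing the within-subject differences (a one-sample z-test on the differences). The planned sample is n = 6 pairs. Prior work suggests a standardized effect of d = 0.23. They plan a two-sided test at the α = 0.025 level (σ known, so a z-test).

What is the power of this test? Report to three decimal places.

Noncentrality parameter: δ = d·√n = 0.23 × √6 = 0.5634
Two-sided α = 0.025 → critical value z_{0.0125} = 2.241.
Power = Φ(δ − 2.241) + Φ(−δ − 2.241) = Φ(-1.678) + Φ(-2.805) = 0.0467 + 0.0025 = 0.0492.

Power ≈ 0.049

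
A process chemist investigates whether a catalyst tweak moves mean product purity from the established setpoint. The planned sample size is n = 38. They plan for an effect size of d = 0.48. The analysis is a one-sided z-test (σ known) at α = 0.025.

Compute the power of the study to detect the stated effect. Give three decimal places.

Power ≈ 0.841

Noncentrality parameter: δ = d·√n = 0.48 × √38 = 2.9589
One-sided α = 0.025 → critical value z_{0.025} = 1.960.
Power = P(Z > 1.960 − δ) = Φ(0.999) = 0.8411.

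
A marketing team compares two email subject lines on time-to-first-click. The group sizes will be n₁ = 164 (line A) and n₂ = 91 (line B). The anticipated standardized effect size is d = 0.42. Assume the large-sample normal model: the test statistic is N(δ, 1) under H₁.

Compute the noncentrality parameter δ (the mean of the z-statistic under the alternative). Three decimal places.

δ ≈ 3.213

The noncentrality parameter scales effect size by the design's sample-size factor: δ = d / √(1/n₁ + 1/n₂) = 0.42 / √(1/164 + 1/91) = 3.2131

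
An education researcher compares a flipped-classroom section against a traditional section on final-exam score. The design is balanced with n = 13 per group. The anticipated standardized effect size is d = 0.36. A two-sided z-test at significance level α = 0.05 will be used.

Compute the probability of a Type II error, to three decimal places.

β ≈ 0.849

Noncentrality parameter: δ = d·√(n/2) = 0.36 × √(13/2) = 0.9178
Critical value for a two-sided test at α = 0.05: z_{α/2} = 1.960.
Power = Φ(δ − 1.960) + Φ(−δ − 1.960) = Φ(-1.042) + Φ(-2.878) = 0.1487 + 0.0020 = 0.1507.
Type II error: β = 1 − power = 1 − 0.1507 = 0.8493.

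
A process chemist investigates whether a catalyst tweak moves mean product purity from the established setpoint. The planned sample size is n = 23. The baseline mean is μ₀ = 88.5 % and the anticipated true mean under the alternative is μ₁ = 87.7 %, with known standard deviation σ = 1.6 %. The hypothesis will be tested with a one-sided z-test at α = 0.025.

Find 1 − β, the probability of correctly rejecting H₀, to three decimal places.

Power ≈ 0.669

Standardized effect: d = |μ₁ − μ₀| / σ = |87.7 − 88.5| / 1.6 = 0.5000
Noncentrality parameter: δ = d·√n = 0.5000 × √23 = 2.3979
Critical value for a one-sided test at α = 0.025: z_α = 1.960.
Power = Φ(δ − 1.960) = Φ(0.438) = 0.6693.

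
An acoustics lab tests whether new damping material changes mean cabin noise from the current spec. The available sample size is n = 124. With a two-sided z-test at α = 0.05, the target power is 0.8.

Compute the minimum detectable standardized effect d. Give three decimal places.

d ≈ 0.252

Need Φ(δ − 1.960) = 0.8, so δ = 1.960 + 0.842 = 2.802.
(The second rejection-region term Φ(−δ − z_{α/2}) is negligible and dropped.)
δ = d·√n ⇒ d = δ/√n = 2.802/√124 = 0.2516.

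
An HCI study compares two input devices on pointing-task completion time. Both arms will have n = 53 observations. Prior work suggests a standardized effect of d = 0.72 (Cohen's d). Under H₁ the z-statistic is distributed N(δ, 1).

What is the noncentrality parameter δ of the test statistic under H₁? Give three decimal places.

δ ≈ 3.706

The noncentrality parameter scales effect size by the design's sample-size factor: δ = d·√(n/2) = 0.72 × √(53/2) = 3.7064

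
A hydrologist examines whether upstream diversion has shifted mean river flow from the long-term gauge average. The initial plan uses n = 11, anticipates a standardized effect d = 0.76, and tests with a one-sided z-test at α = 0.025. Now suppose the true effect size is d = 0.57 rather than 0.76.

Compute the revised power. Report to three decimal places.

Power ≈ 0.472

With d = 0.57: δ = d·√n = 0.57 × √11 = 1.8905. Critical value z_{0.025} = 1.960.
Revised power = Φ(δ − 1.960) = Φ(-0.069) = 0.4723.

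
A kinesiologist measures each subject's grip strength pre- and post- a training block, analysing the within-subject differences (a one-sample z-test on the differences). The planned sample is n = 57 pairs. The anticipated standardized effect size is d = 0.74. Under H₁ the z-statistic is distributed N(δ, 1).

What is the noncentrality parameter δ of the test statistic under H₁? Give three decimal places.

δ ≈ 5.587

The noncentrality parameter scales effect size by the design's sample-size factor: δ = d·√n = 0.74 × √57 = 5.5869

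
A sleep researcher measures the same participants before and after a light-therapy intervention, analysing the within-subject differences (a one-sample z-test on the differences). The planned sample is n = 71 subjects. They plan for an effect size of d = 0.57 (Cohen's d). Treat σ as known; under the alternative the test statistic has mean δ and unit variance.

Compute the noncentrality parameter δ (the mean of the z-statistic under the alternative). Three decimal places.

δ = d·√n = 0.57 × √71 = 4.8029

δ ≈ 4.803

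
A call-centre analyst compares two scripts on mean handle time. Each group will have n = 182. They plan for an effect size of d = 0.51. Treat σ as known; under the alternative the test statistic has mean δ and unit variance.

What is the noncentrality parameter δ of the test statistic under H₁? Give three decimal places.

δ ≈ 4.865

δ = d·√(n/2) = 0.51 × √(182/2) = 4.8651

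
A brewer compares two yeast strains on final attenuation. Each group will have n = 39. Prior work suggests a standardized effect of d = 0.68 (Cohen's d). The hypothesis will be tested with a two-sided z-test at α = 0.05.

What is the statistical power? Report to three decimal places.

Power ≈ 0.851

Noncentrality parameter: δ = d·√(n/2) = 0.68 × √(39/2) = 3.0028
Critical value for a two-sided test at α = 0.05: z_{α/2} = 1.960.
Power = Φ(δ − 1.960) + Φ(−δ − 1.960) = Φ(1.043) + Φ(-4.963) = 0.8515 + 0.0000 = 0.8515.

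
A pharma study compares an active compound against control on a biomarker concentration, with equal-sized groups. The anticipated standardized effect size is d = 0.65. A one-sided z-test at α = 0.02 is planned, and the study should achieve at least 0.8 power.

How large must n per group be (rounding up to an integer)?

n = 40 per group

For power 0.8 need Φ(δ − z_{0.02}) = 0.8, so δ = z_{0.02} + z_{0.20} = 2.054 + 0.842 = 2.895.
δ = d·√(n/2) ⇒ n = 2(δ/d)² = 2 × (2.895 / 0.65)² = 39.68.
Round up to the next whole unit.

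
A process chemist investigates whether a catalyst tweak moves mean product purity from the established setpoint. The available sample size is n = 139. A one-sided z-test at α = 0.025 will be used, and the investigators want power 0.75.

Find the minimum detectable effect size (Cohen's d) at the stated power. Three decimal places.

Need Φ(δ − 1.960) = 0.75, so δ = 1.960 + 0.674 = 2.634.
δ = d·√n ⇒ d = δ/√n = 2.634/√139 = 0.2235.

d ≈ 0.223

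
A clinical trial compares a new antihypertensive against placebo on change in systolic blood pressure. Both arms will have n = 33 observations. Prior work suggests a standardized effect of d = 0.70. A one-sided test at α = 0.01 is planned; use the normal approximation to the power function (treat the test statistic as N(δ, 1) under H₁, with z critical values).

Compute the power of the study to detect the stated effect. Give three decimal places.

Power ≈ 0.697

Noncentrality parameter: λ = d·√(n/2) = 0.70 × √(33/2) = 2.8434
One-sided α = 0.01 → critical value z_{0.01} = 2.326.
Power = P(Z > 2.326 − λ) = Φ(0.517) = 0.6974.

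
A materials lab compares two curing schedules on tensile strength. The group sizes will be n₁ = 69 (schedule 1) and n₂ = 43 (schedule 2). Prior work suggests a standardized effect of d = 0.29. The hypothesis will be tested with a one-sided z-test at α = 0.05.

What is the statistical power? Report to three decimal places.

Noncentrality parameter: δ = d / √(1/n₁ + 1/n₂) = 0.29 / √(1/69 + 1/43) = 1.4926
Critical value for a one-sided test at α = 0.05: z_α = 1.645.
Power = P(Z > 1.645 − δ) = Φ(-0.152) = 0.4395.

Power ≈ 0.439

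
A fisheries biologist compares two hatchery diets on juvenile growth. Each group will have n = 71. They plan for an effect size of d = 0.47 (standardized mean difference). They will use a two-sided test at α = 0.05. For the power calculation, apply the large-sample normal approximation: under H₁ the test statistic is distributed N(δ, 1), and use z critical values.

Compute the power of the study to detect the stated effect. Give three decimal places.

Noncentrality parameter: δ = d·√(n/2) = 0.47 × √(71/2) = 2.8003
Two-sided α = 0.05 → critical value z_{0.025} = 1.960.
Power = Φ(δ − 1.960) + Φ(−δ − 1.960) = Φ(0.840) + Φ(-4.760) = 0.7997 + 0.0000 = 0.7997.

Power ≈ 0.800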